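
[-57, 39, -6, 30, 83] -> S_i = Random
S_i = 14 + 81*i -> [14, 95, 176, 257, 338]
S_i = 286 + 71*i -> [286, 357, 428, 499, 570]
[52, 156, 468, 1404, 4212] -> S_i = 52*3^i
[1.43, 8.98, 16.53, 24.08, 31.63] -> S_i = 1.43 + 7.55*i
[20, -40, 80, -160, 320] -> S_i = 20*-2^i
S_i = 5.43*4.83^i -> [5.43, 26.23, 126.68, 611.84, 2955.21]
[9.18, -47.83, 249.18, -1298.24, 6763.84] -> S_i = 9.18*(-5.21)^i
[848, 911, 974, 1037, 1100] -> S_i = 848 + 63*i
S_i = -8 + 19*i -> [-8, 11, 30, 49, 68]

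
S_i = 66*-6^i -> [66, -396, 2376, -14256, 85536]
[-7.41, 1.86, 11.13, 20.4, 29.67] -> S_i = -7.41 + 9.27*i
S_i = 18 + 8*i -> [18, 26, 34, 42, 50]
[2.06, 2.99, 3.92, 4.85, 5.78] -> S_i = 2.06 + 0.93*i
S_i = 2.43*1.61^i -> [2.43, 3.91, 6.3, 10.14, 16.33]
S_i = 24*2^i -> [24, 48, 96, 192, 384]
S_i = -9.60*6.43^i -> [-9.6, -61.73, -396.91, -2552.14, -16410.25]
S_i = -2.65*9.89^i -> [-2.65, -26.21, -259.2, -2563.51, -25353.1]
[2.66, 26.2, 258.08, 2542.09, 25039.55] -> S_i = 2.66*9.85^i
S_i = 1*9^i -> [1, 9, 81, 729, 6561]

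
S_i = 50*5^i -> [50, 250, 1250, 6250, 31250]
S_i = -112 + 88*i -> [-112, -24, 64, 152, 240]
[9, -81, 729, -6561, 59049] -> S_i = 9*-9^i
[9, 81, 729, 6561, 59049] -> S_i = 9*9^i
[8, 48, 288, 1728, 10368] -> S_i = 8*6^i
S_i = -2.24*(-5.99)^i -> [-2.24, 13.42, -80.37, 481.42, -2883.73]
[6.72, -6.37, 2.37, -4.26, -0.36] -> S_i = Random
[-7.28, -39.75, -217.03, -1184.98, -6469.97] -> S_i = -7.28*5.46^i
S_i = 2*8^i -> [2, 16, 128, 1024, 8192]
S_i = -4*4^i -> [-4, -16, -64, -256, -1024]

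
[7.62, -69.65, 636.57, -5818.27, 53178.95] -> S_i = 7.62*(-9.14)^i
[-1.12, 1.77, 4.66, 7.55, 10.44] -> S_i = -1.12 + 2.89*i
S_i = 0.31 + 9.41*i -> [0.31, 9.72, 19.13, 28.54, 37.95]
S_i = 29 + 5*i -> [29, 34, 39, 44, 49]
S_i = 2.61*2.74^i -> [2.61, 7.15, 19.59, 53.69, 147.11]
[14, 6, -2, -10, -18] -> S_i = 14 + -8*i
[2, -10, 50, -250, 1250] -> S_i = 2*-5^i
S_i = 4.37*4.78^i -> [4.37, 20.89, 99.85, 477.27, 2281.36]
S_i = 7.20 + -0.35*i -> [7.2, 6.85, 6.5, 6.15, 5.8]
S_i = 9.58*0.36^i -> [9.58, 3.45, 1.24, 0.45, 0.16]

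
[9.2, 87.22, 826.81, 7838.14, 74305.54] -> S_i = 9.20*9.48^i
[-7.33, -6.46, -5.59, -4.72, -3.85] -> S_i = -7.33 + 0.87*i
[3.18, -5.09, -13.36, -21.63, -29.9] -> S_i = 3.18 + -8.27*i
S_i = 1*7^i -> [1, 7, 49, 343, 2401]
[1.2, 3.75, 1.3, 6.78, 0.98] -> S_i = Random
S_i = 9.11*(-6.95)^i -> [9.11, -63.31, 440.04, -3058.25, 21254.83]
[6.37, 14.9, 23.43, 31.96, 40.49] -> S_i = 6.37 + 8.53*i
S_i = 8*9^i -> [8, 72, 648, 5832, 52488]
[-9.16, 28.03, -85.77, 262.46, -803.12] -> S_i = -9.16*(-3.06)^i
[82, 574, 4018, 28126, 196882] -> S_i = 82*7^i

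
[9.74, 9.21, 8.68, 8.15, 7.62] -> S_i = 9.74 + -0.53*i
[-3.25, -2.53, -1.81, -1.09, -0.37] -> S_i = -3.25 + 0.72*i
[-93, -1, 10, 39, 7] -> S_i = Random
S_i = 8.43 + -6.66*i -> [8.43, 1.77, -4.89, -11.55, -18.21]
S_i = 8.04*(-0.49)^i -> [8.04, -3.94, 1.93, -0.95, 0.46]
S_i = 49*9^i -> [49, 441, 3969, 35721, 321489]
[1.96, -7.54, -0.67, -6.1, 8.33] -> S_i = Random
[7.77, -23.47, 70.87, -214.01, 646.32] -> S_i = 7.77*(-3.02)^i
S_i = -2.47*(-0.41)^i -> [-2.47, 1.01, -0.42, 0.17, -0.07]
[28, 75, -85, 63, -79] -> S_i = Random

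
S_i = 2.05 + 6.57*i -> [2.05, 8.62, 15.19, 21.76, 28.33]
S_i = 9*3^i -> [9, 27, 81, 243, 729]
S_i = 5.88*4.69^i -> [5.88, 27.58, 129.34, 606.59, 2844.91]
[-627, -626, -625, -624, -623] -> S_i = -627 + 1*i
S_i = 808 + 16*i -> [808, 824, 840, 856, 872]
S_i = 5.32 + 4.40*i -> [5.32, 9.72, 14.12, 18.52, 22.92]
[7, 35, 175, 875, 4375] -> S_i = 7*5^i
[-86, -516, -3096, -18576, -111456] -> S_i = -86*6^i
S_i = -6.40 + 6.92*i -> [-6.4, 0.52, 7.44, 14.36, 21.28]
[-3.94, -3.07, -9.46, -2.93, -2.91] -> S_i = Random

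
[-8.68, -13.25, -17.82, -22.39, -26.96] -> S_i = -8.68 + -4.57*i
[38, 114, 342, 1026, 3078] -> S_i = 38*3^i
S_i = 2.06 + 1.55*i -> [2.06, 3.61, 5.16, 6.71, 8.26]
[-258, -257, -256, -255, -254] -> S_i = -258 + 1*i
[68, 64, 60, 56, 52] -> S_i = 68 + -4*i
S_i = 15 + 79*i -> [15, 94, 173, 252, 331]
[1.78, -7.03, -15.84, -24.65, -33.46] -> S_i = 1.78 + -8.81*i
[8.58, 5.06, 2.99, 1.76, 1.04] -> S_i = 8.58*0.59^i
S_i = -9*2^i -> [-9, -18, -36, -72, -144]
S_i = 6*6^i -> [6, 36, 216, 1296, 7776]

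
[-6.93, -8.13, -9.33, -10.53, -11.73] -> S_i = -6.93 + -1.20*i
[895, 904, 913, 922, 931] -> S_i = 895 + 9*i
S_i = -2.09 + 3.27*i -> [-2.09, 1.18, 4.45, 7.72, 10.99]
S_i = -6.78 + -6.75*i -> [-6.78, -13.53, -20.28, -27.03, -33.78]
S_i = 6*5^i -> [6, 30, 150, 750, 3750]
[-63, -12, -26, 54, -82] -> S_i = Random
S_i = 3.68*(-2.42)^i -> [3.68, -8.91, 21.55, -52.15, 126.21]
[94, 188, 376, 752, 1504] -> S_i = 94*2^i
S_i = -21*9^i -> [-21, -189, -1701, -15309, -137781]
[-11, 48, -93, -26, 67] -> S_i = Random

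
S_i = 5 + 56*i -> [5, 61, 117, 173, 229]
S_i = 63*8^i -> [63, 504, 4032, 32256, 258048]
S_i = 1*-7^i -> [1, -7, 49, -343, 2401]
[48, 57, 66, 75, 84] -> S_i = 48 + 9*i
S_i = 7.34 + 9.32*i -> [7.34, 16.66, 25.98, 35.3, 44.62]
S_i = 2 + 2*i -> [2, 4, 6, 8, 10]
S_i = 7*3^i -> [7, 21, 63, 189, 567]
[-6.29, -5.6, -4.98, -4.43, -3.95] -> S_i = -6.29*0.89^i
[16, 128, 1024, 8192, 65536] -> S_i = 16*8^i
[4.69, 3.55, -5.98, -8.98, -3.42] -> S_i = Random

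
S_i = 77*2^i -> [77, 154, 308, 616, 1232]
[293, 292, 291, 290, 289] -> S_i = 293 + -1*i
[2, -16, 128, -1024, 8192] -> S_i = 2*-8^i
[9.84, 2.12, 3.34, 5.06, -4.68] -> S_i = Random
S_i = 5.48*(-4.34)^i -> [5.48, -23.78, 103.22, -447.97, 1944.19]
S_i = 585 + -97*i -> [585, 488, 391, 294, 197]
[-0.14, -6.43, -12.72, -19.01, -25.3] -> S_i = -0.14 + -6.29*i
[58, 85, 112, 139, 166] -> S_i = 58 + 27*i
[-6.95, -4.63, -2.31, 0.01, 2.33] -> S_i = -6.95 + 2.32*i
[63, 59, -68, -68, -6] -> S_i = Random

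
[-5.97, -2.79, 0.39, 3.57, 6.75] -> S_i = -5.97 + 3.18*i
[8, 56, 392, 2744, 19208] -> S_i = 8*7^i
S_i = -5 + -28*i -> [-5, -33, -61, -89, -117]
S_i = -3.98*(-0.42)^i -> [-3.98, 1.67, -0.7, 0.29, -0.12]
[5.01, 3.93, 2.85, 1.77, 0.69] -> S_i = 5.01 + -1.08*i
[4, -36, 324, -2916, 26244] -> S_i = 4*-9^i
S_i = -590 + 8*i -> [-590, -582, -574, -566, -558]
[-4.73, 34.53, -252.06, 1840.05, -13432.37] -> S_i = -4.73*(-7.30)^i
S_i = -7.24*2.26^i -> [-7.24, -16.36, -36.98, -83.57, -188.87]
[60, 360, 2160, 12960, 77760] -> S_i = 60*6^i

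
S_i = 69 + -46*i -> [69, 23, -23, -69, -115]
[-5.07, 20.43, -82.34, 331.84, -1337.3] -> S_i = -5.07*(-4.03)^i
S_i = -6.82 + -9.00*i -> [-6.82, -15.82, -24.82, -33.82, -42.82]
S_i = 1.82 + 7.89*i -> [1.82, 9.71, 17.6, 25.49, 33.38]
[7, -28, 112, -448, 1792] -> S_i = 7*-4^i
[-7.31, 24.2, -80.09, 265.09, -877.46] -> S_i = -7.31*(-3.31)^i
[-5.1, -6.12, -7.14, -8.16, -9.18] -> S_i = -5.10 + -1.02*i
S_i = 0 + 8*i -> [0, 8, 16, 24, 32]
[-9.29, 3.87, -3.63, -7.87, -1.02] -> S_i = Random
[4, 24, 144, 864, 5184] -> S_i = 4*6^i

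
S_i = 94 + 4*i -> [94, 98, 102, 106, 110]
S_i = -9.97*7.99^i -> [-9.97, -79.66, -636.49, -5085.52, -40633.32]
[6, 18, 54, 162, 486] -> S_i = 6*3^i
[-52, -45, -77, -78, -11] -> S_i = Random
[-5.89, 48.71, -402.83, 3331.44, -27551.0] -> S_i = -5.89*(-8.27)^i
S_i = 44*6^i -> [44, 264, 1584, 9504, 57024]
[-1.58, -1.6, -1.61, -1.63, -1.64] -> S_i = -1.58*1.01^i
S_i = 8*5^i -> [8, 40, 200, 1000, 5000]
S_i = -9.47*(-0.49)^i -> [-9.47, 4.64, -2.27, 1.11, -0.55]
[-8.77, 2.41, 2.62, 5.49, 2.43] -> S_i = Random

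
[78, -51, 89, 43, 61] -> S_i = Random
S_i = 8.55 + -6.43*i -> [8.55, 2.12, -4.31, -10.74, -17.17]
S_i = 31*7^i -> [31, 217, 1519, 10633, 74431]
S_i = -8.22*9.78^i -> [-8.22, -80.39, -786.23, -7689.33, -75201.63]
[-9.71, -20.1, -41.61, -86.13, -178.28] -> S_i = -9.71*2.07^i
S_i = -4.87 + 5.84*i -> [-4.87, 0.97, 6.81, 12.65, 18.49]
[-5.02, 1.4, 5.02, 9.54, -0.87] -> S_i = Random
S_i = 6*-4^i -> [6, -24, 96, -384, 1536]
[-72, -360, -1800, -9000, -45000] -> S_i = -72*5^i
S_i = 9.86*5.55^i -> [9.86, 54.72, 303.71, 1685.61, 9355.11]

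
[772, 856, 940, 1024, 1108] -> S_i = 772 + 84*i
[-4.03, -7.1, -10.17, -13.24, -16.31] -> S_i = -4.03 + -3.07*i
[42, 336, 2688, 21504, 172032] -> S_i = 42*8^i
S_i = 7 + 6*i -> [7, 13, 19, 25, 31]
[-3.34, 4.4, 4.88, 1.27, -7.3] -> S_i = Random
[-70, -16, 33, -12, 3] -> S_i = Random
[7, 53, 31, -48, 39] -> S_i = Random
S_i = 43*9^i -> [43, 387, 3483, 31347, 282123]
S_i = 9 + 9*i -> [9, 18, 27, 36, 45]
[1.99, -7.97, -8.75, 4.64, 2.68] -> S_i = Random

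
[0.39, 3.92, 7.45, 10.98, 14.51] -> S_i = 0.39 + 3.53*i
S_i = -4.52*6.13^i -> [-4.52, -27.71, -169.85, -1041.17, -6382.35]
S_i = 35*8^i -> [35, 280, 2240, 17920, 143360]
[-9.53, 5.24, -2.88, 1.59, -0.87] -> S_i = -9.53*(-0.55)^i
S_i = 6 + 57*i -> [6, 63, 120, 177, 234]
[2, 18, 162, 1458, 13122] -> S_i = 2*9^i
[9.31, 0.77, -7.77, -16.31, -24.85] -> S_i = 9.31 + -8.54*i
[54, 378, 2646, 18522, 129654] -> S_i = 54*7^i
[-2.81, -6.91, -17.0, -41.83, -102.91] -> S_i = -2.81*2.46^i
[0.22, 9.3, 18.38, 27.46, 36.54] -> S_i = 0.22 + 9.08*i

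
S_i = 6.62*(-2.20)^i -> [6.62, -14.56, 32.04, -70.49, 155.08]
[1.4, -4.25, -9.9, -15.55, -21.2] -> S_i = 1.40 + -5.65*i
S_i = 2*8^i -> [2, 16, 128, 1024, 8192]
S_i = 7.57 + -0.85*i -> [7.57, 6.72, 5.87, 5.02, 4.17]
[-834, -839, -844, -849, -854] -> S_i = -834 + -5*i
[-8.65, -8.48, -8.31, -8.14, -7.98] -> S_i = -8.65*0.98^i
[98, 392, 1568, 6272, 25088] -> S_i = 98*4^i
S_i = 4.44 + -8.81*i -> [4.44, -4.37, -13.18, -21.99, -30.8]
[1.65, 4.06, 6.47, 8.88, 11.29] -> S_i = 1.65 + 2.41*i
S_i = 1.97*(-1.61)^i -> [1.97, -3.17, 5.11, -8.22, 13.24]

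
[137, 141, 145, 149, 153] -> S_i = 137 + 4*i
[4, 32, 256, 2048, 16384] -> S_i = 4*8^i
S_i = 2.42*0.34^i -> [2.42, 0.82, 0.28, 0.1, 0.03]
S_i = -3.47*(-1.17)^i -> [-3.47, 4.06, -4.75, 5.56, -6.5]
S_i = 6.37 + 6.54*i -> [6.37, 12.91, 19.45, 25.99, 32.53]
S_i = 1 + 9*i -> [1, 10, 19, 28, 37]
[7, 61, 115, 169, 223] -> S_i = 7 + 54*i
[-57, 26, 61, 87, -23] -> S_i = Random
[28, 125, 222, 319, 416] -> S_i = 28 + 97*i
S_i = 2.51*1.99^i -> [2.51, 4.99, 9.94, 19.78, 39.36]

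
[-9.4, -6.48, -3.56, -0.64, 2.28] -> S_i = -9.40 + 2.92*i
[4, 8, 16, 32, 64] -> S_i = 4*2^i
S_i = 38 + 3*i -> [38, 41, 44, 47, 50]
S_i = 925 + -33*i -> [925, 892, 859, 826, 793]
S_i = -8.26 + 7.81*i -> [-8.26, -0.45, 7.36, 15.17, 22.98]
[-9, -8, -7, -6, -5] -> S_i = -9 + 1*i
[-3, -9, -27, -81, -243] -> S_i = -3*3^i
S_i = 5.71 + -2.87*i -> [5.71, 2.84, -0.03, -2.9, -5.77]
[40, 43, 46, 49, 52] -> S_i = 40 + 3*i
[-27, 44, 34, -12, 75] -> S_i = Random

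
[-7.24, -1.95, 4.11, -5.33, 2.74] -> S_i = Random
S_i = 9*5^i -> [9, 45, 225, 1125, 5625]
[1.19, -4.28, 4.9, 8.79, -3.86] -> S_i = Random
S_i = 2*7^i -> [2, 14, 98, 686, 4802]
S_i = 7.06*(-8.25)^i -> [7.06, -58.24, 480.52, -3964.3, 32705.48]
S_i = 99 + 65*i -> [99, 164, 229, 294, 359]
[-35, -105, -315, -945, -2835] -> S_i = -35*3^i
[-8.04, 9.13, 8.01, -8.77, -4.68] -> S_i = Random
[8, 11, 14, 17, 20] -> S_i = 8 + 3*i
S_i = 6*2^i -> [6, 12, 24, 48, 96]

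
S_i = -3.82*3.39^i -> [-3.82, -12.95, -43.9, -148.82, -504.5]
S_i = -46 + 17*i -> [-46, -29, -12, 5, 22]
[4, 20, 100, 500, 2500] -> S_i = 4*5^i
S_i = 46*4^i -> [46, 184, 736, 2944, 11776]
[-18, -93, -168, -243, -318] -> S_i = -18 + -75*i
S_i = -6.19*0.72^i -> [-6.19, -4.46, -3.21, -2.31, -1.66]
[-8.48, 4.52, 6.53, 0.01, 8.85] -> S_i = Random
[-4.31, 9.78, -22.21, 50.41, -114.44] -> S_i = -4.31*(-2.27)^i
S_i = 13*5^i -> [13, 65, 325, 1625, 8125]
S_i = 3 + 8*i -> [3, 11, 19, 27, 35]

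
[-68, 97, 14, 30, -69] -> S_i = Random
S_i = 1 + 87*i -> [1, 88, 175, 262, 349]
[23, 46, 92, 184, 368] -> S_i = 23*2^i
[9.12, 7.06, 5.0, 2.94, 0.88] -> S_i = 9.12 + -2.06*i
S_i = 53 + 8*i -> [53, 61, 69, 77, 85]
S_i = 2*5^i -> [2, 10, 50, 250, 1250]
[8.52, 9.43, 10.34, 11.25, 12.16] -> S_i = 8.52 + 0.91*i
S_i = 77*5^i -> [77, 385, 1925, 9625, 48125]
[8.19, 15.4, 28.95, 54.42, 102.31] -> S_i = 8.19*1.88^i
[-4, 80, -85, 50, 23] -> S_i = Random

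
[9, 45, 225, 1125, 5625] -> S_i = 9*5^i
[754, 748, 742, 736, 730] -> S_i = 754 + -6*i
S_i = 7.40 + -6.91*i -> [7.4, 0.49, -6.42, -13.33, -20.24]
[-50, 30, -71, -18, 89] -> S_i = Random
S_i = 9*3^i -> [9, 27, 81, 243, 729]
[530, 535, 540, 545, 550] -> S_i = 530 + 5*i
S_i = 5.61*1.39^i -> [5.61, 7.8, 10.84, 15.07, 20.94]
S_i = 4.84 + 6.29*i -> [4.84, 11.13, 17.42, 23.71, 30.0]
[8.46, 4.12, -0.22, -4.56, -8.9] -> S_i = 8.46 + -4.34*i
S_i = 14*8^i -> [14, 112, 896, 7168, 57344]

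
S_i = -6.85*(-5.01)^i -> [-6.85, 34.32, -171.94, 861.4, -4315.6]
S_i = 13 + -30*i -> [13, -17, -47, -77, -107]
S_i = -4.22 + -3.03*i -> [-4.22, -7.25, -10.28, -13.31, -16.34]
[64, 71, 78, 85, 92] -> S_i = 64 + 7*i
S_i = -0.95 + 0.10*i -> [-0.95, -0.85, -0.75, -0.65, -0.55]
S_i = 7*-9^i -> [7, -63, 567, -5103, 45927]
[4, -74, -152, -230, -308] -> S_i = 4 + -78*i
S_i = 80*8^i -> [80, 640, 5120, 40960, 327680]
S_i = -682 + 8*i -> [-682, -674, -666, -658, -650]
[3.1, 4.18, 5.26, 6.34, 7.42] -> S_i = 3.10 + 1.08*i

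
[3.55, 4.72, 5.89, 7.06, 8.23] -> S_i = 3.55 + 1.17*i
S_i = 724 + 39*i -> [724, 763, 802, 841, 880]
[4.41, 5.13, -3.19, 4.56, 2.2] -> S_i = Random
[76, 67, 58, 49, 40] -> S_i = 76 + -9*i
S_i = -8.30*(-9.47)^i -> [-8.3, 78.6, -744.35, 7049.01, -66754.11]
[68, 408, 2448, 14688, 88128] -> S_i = 68*6^i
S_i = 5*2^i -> [5, 10, 20, 40, 80]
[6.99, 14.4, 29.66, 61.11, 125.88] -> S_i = 6.99*2.06^i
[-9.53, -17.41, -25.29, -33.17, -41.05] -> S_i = -9.53 + -7.88*i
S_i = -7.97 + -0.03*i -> [-7.97, -8.0, -8.03, -8.06, -8.09]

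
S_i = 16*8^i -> [16, 128, 1024, 8192, 65536]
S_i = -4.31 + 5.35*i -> [-4.31, 1.04, 6.39, 11.74, 17.09]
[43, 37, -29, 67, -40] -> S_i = Random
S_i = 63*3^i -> [63, 189, 567, 1701, 5103]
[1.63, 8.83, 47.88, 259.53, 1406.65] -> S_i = 1.63*5.42^i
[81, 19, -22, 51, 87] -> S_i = Random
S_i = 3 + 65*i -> [3, 68, 133, 198, 263]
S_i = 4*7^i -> [4, 28, 196, 1372, 9604]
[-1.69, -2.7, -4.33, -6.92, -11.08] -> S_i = -1.69*1.60^i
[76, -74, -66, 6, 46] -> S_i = Random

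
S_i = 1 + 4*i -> [1, 5, 9, 13, 17]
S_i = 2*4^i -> [2, 8, 32, 128, 512]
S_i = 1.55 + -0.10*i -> [1.55, 1.45, 1.35, 1.25, 1.15]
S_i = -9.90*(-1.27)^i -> [-9.9, 12.57, -15.97, 20.28, -25.75]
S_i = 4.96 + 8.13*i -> [4.96, 13.09, 21.22, 29.35, 37.48]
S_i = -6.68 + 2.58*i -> [-6.68, -4.1, -1.52, 1.06, 3.64]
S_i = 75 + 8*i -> [75, 83, 91, 99, 107]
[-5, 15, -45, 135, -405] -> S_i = -5*-3^i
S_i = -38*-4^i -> [-38, 152, -608, 2432, -9728]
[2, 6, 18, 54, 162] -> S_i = 2*3^i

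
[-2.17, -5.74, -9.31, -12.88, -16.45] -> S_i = -2.17 + -3.57*i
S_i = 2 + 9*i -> [2, 11, 20, 29, 38]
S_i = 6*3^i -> [6, 18, 54, 162, 486]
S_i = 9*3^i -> [9, 27, 81, 243, 729]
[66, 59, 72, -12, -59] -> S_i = Random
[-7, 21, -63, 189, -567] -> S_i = -7*-3^i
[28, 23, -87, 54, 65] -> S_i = Random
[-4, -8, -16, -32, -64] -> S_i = -4*2^i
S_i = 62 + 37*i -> [62, 99, 136, 173, 210]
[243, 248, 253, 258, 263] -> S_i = 243 + 5*i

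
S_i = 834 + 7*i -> [834, 841, 848, 855, 862]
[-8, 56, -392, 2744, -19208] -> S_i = -8*-7^i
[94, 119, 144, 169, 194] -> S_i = 94 + 25*i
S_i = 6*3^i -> [6, 18, 54, 162, 486]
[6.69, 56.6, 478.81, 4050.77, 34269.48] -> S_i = 6.69*8.46^i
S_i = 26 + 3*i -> [26, 29, 32, 35, 38]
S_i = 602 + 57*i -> [602, 659, 716, 773, 830]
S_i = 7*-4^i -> [7, -28, 112, -448, 1792]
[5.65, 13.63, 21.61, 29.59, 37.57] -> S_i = 5.65 + 7.98*i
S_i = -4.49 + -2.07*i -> [-4.49, -6.56, -8.63, -10.7, -12.77]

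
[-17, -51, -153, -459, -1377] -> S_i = -17*3^i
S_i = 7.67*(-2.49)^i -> [7.67, -19.1, 47.55, -118.41, 294.84]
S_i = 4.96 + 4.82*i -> [4.96, 9.78, 14.6, 19.42, 24.24]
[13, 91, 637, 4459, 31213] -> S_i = 13*7^i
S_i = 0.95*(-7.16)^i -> [0.95, -6.8, 48.7, -348.71, 2496.75]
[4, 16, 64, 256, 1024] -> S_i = 4*4^i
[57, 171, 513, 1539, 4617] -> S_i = 57*3^i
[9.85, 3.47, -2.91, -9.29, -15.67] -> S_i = 9.85 + -6.38*i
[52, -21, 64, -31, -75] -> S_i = Random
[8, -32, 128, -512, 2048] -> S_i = 8*-4^i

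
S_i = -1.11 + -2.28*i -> [-1.11, -3.39, -5.67, -7.95, -10.23]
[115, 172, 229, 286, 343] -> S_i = 115 + 57*i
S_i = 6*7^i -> [6, 42, 294, 2058, 14406]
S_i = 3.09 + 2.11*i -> [3.09, 5.2, 7.31, 9.42, 11.53]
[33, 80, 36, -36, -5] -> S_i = Random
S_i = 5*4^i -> [5, 20, 80, 320, 1280]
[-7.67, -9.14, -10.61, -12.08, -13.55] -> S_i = -7.67 + -1.47*i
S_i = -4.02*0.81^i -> [-4.02, -3.26, -2.64, -2.14, -1.73]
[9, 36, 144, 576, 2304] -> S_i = 9*4^i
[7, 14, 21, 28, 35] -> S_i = 7 + 7*i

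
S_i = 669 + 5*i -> [669, 674, 679, 684, 689]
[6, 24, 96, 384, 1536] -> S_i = 6*4^i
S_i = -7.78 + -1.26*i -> [-7.78, -9.04, -10.3, -11.56, -12.82]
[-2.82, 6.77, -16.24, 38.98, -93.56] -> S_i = -2.82*(-2.40)^i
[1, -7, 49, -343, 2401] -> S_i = 1*-7^i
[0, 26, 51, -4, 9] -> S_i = Random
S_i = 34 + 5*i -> [34, 39, 44, 49, 54]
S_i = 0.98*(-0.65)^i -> [0.98, -0.64, 0.41, -0.27, 0.17]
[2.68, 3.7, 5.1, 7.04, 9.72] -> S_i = 2.68*1.38^i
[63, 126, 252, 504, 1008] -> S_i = 63*2^i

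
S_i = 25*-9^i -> [25, -225, 2025, -18225, 164025]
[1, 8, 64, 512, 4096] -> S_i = 1*8^i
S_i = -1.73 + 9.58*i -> [-1.73, 7.85, 17.43, 27.01, 36.59]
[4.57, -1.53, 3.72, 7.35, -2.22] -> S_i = Random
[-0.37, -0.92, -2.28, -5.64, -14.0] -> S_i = -0.37*2.48^i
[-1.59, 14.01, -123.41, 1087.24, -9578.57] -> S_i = -1.59*(-8.81)^i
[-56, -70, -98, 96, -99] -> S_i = Random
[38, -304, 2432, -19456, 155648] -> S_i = 38*-8^i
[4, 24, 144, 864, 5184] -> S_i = 4*6^i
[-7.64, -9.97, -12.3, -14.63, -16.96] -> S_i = -7.64 + -2.33*i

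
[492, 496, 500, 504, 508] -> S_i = 492 + 4*i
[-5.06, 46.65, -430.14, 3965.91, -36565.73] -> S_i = -5.06*(-9.22)^i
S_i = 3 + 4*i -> [3, 7, 11, 15, 19]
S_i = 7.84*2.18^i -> [7.84, 17.09, 37.26, 81.22, 177.07]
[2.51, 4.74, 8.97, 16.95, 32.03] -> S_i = 2.51*1.89^i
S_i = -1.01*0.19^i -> [-1.01, -0.19, -0.04, -0.01, -0.0]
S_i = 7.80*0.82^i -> [7.8, 6.4, 5.24, 4.3, 3.53]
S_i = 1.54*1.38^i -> [1.54, 2.13, 2.93, 4.05, 5.59]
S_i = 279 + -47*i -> [279, 232, 185, 138, 91]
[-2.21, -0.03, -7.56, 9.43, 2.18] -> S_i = Random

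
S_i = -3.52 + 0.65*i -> [-3.52, -2.87, -2.22, -1.57, -0.92]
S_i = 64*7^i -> [64, 448, 3136, 21952, 153664]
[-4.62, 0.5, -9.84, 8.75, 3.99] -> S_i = Random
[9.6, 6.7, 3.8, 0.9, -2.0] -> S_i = 9.60 + -2.90*i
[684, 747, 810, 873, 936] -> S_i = 684 + 63*i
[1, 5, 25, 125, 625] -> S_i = 1*5^i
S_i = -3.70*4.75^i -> [-3.7, -17.58, -83.48, -396.54, -1883.55]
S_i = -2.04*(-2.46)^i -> [-2.04, 5.02, -12.35, 30.37, -74.71]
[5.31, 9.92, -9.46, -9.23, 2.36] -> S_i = Random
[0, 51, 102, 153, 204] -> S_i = 0 + 51*i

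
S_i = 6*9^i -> [6, 54, 486, 4374, 39366]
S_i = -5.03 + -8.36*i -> [-5.03, -13.39, -21.75, -30.11, -38.47]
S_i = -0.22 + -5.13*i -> [-0.22, -5.35, -10.48, -15.61, -20.74]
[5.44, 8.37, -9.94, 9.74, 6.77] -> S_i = Random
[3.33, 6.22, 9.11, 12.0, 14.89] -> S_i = 3.33 + 2.89*i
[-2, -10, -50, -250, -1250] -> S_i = -2*5^i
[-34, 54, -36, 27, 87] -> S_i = Random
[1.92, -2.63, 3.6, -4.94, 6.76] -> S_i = 1.92*(-1.37)^i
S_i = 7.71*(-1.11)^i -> [7.71, -8.56, 9.5, -10.54, 11.7]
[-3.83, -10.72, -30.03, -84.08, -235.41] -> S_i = -3.83*2.80^i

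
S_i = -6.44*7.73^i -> [-6.44, -49.78, -384.81, -2974.57, -22993.43]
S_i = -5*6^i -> [-5, -30, -180, -1080, -6480]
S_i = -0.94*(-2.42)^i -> [-0.94, 2.27, -5.51, 13.32, -32.24]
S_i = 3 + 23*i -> [3, 26, 49, 72, 95]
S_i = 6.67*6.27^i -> [6.67, 41.82, 262.22, 1644.1, 10308.51]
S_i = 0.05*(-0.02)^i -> [0.05, -0.0, 0.0, -0.0, 0.0]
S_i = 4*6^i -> [4, 24, 144, 864, 5184]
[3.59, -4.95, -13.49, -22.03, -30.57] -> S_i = 3.59 + -8.54*i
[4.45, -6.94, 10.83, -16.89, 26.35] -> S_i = 4.45*(-1.56)^i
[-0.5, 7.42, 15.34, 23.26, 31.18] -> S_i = -0.50 + 7.92*i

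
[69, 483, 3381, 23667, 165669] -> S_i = 69*7^i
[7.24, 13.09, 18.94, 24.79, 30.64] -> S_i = 7.24 + 5.85*i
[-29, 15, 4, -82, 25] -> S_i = Random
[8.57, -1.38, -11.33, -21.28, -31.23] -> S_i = 8.57 + -9.95*i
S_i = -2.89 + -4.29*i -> [-2.89, -7.18, -11.47, -15.76, -20.05]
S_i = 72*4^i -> [72, 288, 1152, 4608, 18432]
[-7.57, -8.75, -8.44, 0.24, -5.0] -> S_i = Random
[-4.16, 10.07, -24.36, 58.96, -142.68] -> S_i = -4.16*(-2.42)^i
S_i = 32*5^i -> [32, 160, 800, 4000, 20000]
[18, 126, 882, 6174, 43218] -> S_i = 18*7^i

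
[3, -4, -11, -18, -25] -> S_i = 3 + -7*i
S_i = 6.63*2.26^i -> [6.63, 14.98, 33.86, 76.53, 172.96]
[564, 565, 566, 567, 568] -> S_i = 564 + 1*i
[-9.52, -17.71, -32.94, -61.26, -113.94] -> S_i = -9.52*1.86^i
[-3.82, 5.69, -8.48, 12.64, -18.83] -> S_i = -3.82*(-1.49)^i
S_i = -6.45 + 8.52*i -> [-6.45, 2.07, 10.59, 19.11, 27.63]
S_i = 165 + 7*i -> [165, 172, 179, 186, 193]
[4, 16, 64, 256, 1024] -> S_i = 4*4^i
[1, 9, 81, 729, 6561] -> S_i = 1*9^i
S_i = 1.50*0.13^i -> [1.5, 0.2, 0.03, 0.0, 0.0]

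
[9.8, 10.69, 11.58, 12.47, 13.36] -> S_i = 9.80 + 0.89*i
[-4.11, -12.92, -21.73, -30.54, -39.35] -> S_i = -4.11 + -8.81*i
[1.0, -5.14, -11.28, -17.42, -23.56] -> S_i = 1.00 + -6.14*i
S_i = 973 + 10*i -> [973, 983, 993, 1003, 1013]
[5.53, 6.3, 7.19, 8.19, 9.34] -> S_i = 5.53*1.14^i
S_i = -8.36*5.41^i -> [-8.36, -45.23, -244.68, -1323.73, -7161.36]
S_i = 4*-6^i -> [4, -24, 144, -864, 5184]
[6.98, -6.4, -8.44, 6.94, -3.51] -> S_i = Random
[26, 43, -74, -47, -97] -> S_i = Random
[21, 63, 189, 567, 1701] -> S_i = 21*3^i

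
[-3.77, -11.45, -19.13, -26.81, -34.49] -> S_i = -3.77 + -7.68*i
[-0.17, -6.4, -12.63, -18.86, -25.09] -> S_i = -0.17 + -6.23*i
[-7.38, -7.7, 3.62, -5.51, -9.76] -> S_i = Random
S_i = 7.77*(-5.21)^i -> [7.77, -40.48, 210.91, -1098.84, 5724.95]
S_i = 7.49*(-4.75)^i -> [7.49, -35.58, 168.99, -802.72, 3812.91]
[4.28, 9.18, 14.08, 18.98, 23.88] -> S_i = 4.28 + 4.90*i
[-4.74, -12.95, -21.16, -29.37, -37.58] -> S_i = -4.74 + -8.21*i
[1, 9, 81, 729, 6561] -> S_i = 1*9^i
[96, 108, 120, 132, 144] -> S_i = 96 + 12*i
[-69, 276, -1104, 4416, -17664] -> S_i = -69*-4^i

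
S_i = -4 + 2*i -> [-4, -2, 0, 2, 4]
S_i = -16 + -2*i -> [-16, -18, -20, -22, -24]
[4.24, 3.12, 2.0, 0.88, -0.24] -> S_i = 4.24 + -1.12*i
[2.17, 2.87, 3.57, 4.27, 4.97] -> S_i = 2.17 + 0.70*i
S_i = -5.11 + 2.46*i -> [-5.11, -2.65, -0.19, 2.27, 4.73]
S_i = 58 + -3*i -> [58, 55, 52, 49, 46]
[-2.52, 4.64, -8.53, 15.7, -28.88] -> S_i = -2.52*(-1.84)^i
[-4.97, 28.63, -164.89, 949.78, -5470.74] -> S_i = -4.97*(-5.76)^i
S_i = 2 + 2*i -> [2, 4, 6, 8, 10]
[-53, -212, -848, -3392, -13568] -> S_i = -53*4^i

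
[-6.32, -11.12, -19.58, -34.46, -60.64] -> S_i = -6.32*1.76^i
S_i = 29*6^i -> [29, 174, 1044, 6264, 37584]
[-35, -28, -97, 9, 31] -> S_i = Random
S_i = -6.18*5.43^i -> [-6.18, -33.56, -182.22, -989.44, -5372.64]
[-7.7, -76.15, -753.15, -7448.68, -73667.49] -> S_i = -7.70*9.89^i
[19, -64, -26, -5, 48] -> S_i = Random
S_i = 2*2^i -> [2, 4, 8, 16, 32]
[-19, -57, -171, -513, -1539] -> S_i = -19*3^i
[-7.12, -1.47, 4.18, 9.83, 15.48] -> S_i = -7.12 + 5.65*i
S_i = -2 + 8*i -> [-2, 6, 14, 22, 30]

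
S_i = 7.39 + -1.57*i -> [7.39, 5.82, 4.25, 2.68, 1.11]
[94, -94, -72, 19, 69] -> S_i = Random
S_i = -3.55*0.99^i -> [-3.55, -3.51, -3.48, -3.44, -3.41]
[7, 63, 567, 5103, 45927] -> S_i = 7*9^i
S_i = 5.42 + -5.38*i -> [5.42, 0.04, -5.34, -10.72, -16.1]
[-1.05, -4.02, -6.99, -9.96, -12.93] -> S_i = -1.05 + -2.97*i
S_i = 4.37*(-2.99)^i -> [4.37, -13.07, 39.07, -116.81, 349.27]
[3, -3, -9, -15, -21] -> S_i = 3 + -6*i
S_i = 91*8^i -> [91, 728, 5824, 46592, 372736]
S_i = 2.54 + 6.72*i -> [2.54, 9.26, 15.98, 22.7, 29.42]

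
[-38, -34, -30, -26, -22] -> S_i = -38 + 4*i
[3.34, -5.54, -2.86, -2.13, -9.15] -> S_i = Random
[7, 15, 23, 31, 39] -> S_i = 7 + 8*i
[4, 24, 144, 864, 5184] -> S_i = 4*6^i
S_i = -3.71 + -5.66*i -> [-3.71, -9.37, -15.03, -20.69, -26.35]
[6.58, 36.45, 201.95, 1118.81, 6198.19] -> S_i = 6.58*5.54^i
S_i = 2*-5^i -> [2, -10, 50, -250, 1250]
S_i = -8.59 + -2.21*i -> [-8.59, -10.8, -13.01, -15.22, -17.43]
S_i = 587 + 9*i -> [587, 596, 605, 614, 623]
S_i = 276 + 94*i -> [276, 370, 464, 558, 652]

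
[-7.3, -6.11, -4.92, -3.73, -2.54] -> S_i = -7.30 + 1.19*i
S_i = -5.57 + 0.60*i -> [-5.57, -4.97, -4.37, -3.77, -3.17]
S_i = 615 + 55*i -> [615, 670, 725, 780, 835]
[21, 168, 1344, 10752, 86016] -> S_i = 21*8^i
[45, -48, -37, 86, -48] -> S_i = Random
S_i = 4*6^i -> [4, 24, 144, 864, 5184]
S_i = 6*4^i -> [6, 24, 96, 384, 1536]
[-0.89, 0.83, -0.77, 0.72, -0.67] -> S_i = -0.89*(-0.93)^i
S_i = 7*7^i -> [7, 49, 343, 2401, 16807]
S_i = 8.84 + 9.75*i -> [8.84, 18.59, 28.34, 38.09, 47.84]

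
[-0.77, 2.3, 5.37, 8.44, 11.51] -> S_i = -0.77 + 3.07*i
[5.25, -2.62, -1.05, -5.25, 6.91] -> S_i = Random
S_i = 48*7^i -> [48, 336, 2352, 16464, 115248]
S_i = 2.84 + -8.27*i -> [2.84, -5.43, -13.7, -21.97, -30.24]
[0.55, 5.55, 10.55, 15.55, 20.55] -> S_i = 0.55 + 5.00*i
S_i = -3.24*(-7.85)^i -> [-3.24, 25.43, -199.66, 1567.31, -12303.36]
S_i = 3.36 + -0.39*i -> [3.36, 2.97, 2.58, 2.19, 1.8]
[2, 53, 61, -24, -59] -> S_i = Random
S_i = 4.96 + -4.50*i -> [4.96, 0.46, -4.04, -8.54, -13.04]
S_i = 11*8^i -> [11, 88, 704, 5632, 45056]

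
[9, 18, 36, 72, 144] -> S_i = 9*2^i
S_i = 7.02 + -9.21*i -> [7.02, -2.19, -11.4, -20.61, -29.82]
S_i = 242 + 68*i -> [242, 310, 378, 446, 514]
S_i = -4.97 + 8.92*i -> [-4.97, 3.95, 12.87, 21.79, 30.71]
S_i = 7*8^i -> [7, 56, 448, 3584, 28672]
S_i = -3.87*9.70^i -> [-3.87, -37.54, -364.13, -3532.04, -34260.83]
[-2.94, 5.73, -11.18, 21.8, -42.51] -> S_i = -2.94*(-1.95)^i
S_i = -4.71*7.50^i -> [-4.71, -35.33, -264.94, -1987.03, -14902.73]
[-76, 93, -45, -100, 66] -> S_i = Random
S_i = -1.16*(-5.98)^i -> [-1.16, 6.94, -41.48, 248.06, -1483.42]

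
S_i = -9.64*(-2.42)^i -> [-9.64, 23.33, -56.46, 136.62, -330.63]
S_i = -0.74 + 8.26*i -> [-0.74, 7.52, 15.78, 24.04, 32.3]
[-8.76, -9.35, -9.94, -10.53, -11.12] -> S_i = -8.76 + -0.59*i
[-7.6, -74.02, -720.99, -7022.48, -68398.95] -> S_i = -7.60*9.74^i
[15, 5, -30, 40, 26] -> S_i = Random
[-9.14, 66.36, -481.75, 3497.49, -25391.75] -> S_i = -9.14*(-7.26)^i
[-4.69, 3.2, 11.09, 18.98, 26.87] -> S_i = -4.69 + 7.89*i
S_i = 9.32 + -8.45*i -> [9.32, 0.87, -7.58, -16.03, -24.48]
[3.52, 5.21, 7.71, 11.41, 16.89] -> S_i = 3.52*1.48^i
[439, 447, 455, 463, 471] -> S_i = 439 + 8*i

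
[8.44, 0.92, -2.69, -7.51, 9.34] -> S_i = Random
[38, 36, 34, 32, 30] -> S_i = 38 + -2*i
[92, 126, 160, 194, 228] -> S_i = 92 + 34*i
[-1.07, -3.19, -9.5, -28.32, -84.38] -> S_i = -1.07*2.98^i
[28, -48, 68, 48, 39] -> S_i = Random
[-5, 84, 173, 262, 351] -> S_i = -5 + 89*i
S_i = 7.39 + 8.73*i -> [7.39, 16.12, 24.85, 33.58, 42.31]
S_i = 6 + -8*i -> [6, -2, -10, -18, -26]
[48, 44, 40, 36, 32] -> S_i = 48 + -4*i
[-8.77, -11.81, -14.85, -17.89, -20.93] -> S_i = -8.77 + -3.04*i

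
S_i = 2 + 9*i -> [2, 11, 20, 29, 38]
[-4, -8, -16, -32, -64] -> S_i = -4*2^i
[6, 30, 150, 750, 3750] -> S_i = 6*5^i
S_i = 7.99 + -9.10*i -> [7.99, -1.11, -10.21, -19.31, -28.41]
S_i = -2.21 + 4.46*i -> [-2.21, 2.25, 6.71, 11.17, 15.63]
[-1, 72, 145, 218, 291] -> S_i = -1 + 73*i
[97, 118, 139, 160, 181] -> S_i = 97 + 21*i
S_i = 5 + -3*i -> [5, 2, -1, -4, -7]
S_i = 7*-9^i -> [7, -63, 567, -5103, 45927]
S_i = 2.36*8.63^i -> [2.36, 20.37, 175.77, 1516.86, 13090.47]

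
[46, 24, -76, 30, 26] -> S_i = Random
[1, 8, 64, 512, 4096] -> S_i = 1*8^i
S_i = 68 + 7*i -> [68, 75, 82, 89, 96]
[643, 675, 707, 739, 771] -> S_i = 643 + 32*i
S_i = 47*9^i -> [47, 423, 3807, 34263, 308367]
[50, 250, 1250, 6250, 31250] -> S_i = 50*5^i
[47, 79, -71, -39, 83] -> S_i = Random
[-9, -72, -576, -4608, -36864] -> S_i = -9*8^i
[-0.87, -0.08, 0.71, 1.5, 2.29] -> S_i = -0.87 + 0.79*i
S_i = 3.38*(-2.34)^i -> [3.38, -7.91, 18.51, -43.31, 101.34]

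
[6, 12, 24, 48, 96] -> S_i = 6*2^i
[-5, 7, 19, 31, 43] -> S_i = -5 + 12*i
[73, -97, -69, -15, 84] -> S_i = Random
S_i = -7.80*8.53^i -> [-7.8, -66.53, -567.54, -4841.07, -41294.36]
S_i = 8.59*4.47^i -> [8.59, 38.4, 171.64, 767.21, 3429.44]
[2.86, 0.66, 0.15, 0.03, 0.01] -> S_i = 2.86*0.23^i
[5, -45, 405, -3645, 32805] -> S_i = 5*-9^i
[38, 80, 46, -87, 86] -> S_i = Random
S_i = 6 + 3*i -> [6, 9, 12, 15, 18]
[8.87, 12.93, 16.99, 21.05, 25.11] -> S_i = 8.87 + 4.06*i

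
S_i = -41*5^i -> [-41, -205, -1025, -5125, -25625]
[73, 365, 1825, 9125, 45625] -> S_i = 73*5^i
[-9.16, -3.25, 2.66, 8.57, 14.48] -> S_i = -9.16 + 5.91*i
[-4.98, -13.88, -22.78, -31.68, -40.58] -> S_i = -4.98 + -8.90*i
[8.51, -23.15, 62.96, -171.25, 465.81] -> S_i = 8.51*(-2.72)^i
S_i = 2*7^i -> [2, 14, 98, 686, 4802]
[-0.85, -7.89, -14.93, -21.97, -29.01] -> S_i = -0.85 + -7.04*i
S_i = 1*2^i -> [1, 2, 4, 8, 16]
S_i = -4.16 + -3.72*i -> [-4.16, -7.88, -11.6, -15.32, -19.04]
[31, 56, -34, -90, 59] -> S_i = Random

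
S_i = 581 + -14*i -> [581, 567, 553, 539, 525]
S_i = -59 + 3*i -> [-59, -56, -53, -50, -47]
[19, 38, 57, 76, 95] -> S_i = 19 + 19*i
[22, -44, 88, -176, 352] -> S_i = 22*-2^i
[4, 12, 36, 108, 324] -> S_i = 4*3^i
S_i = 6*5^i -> [6, 30, 150, 750, 3750]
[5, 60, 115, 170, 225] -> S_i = 5 + 55*i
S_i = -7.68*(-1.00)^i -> [-7.68, 7.68, -7.68, 7.68, -7.68]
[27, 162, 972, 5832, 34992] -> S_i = 27*6^i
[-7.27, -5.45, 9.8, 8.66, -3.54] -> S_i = Random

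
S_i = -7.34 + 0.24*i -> [-7.34, -7.1, -6.86, -6.62, -6.38]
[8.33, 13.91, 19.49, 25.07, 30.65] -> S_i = 8.33 + 5.58*i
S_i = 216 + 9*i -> [216, 225, 234, 243, 252]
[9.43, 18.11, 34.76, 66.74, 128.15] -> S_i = 9.43*1.92^i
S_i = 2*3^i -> [2, 6, 18, 54, 162]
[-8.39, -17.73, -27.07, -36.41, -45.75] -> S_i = -8.39 + -9.34*i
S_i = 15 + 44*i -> [15, 59, 103, 147, 191]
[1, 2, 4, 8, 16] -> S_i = 1*2^i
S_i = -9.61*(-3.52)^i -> [-9.61, 33.83, -119.07, 419.13, -1475.35]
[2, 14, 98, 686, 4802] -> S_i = 2*7^i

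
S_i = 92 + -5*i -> [92, 87, 82, 77, 72]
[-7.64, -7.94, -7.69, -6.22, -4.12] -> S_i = Random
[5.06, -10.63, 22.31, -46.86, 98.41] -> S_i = 5.06*(-2.10)^i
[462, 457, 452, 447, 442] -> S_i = 462 + -5*i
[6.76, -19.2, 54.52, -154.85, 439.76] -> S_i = 6.76*(-2.84)^i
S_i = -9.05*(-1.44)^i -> [-9.05, 13.03, -18.77, 27.02, -38.91]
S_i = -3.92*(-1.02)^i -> [-3.92, 4.0, -4.08, 4.16, -4.24]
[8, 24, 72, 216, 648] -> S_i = 8*3^i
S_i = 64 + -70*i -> [64, -6, -76, -146, -216]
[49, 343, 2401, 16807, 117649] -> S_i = 49*7^i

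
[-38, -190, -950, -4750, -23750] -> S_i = -38*5^i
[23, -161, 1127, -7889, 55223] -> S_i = 23*-7^i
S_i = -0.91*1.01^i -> [-0.91, -0.92, -0.93, -0.94, -0.95]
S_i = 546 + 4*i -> [546, 550, 554, 558, 562]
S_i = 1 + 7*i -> [1, 8, 15, 22, 29]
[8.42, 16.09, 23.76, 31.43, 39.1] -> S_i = 8.42 + 7.67*i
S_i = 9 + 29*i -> [9, 38, 67, 96, 125]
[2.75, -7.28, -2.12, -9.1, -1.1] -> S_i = Random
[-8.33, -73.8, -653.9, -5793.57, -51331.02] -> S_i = -8.33*8.86^i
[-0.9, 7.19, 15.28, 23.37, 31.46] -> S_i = -0.90 + 8.09*i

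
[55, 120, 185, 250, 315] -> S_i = 55 + 65*i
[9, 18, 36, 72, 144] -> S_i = 9*2^i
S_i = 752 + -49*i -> [752, 703, 654, 605, 556]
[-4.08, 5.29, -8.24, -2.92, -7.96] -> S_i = Random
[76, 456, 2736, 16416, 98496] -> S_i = 76*6^i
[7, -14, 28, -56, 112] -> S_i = 7*-2^i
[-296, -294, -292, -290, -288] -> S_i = -296 + 2*i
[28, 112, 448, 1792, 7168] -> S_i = 28*4^i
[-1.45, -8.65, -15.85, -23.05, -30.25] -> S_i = -1.45 + -7.20*i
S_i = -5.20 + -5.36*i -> [-5.2, -10.56, -15.92, -21.28, -26.64]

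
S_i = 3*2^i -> [3, 6, 12, 24, 48]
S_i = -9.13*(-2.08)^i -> [-9.13, 18.99, -39.5, 82.16, -170.89]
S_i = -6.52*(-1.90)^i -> [-6.52, 12.39, -23.54, 44.72, -84.97]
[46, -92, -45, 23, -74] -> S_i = Random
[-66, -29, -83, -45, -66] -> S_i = Random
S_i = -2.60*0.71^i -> [-2.6, -1.85, -1.31, -0.93, -0.66]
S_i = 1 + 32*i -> [1, 33, 65, 97, 129]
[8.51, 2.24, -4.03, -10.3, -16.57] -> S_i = 8.51 + -6.27*i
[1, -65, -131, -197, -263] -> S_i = 1 + -66*i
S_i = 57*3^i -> [57, 171, 513, 1539, 4617]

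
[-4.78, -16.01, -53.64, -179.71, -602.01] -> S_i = -4.78*3.35^i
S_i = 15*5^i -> [15, 75, 375, 1875, 9375]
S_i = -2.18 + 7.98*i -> [-2.18, 5.8, 13.78, 21.76, 29.74]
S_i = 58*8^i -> [58, 464, 3712, 29696, 237568]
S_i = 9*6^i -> [9, 54, 324, 1944, 11664]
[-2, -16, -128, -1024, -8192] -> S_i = -2*8^i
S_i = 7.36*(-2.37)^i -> [7.36, -17.44, 41.34, -97.98, 232.2]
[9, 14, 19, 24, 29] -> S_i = 9 + 5*i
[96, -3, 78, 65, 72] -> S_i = Random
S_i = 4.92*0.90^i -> [4.92, 4.43, 3.99, 3.59, 3.23]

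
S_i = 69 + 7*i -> [69, 76, 83, 90, 97]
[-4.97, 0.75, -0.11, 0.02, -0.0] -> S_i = -4.97*(-0.15)^i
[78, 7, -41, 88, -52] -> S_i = Random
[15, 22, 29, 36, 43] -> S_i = 15 + 7*i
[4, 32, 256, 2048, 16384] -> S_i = 4*8^i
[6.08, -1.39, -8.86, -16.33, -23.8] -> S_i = 6.08 + -7.47*i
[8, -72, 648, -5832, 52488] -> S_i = 8*-9^i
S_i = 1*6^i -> [1, 6, 36, 216, 1296]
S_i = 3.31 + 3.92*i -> [3.31, 7.23, 11.15, 15.07, 18.99]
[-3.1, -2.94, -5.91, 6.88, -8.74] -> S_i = Random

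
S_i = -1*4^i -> [-1, -4, -16, -64, -256]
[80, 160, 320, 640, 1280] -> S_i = 80*2^i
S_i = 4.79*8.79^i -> [4.79, 42.1, 370.1, 3253.14, 28595.06]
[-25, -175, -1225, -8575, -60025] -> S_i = -25*7^i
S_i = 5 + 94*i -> [5, 99, 193, 287, 381]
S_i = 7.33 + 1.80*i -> [7.33, 9.13, 10.93, 12.73, 14.53]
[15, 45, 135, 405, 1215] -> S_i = 15*3^i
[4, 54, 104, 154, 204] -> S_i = 4 + 50*i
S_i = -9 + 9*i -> [-9, 0, 9, 18, 27]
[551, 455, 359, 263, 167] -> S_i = 551 + -96*i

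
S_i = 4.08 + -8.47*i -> [4.08, -4.39, -12.86, -21.33, -29.8]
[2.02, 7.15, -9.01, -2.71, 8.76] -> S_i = Random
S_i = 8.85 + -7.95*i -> [8.85, 0.9, -7.05, -15.0, -22.95]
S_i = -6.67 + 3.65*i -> [-6.67, -3.02, 0.63, 4.28, 7.93]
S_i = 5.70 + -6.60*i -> [5.7, -0.9, -7.5, -14.1, -20.7]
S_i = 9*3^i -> [9, 27, 81, 243, 729]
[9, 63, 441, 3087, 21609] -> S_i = 9*7^i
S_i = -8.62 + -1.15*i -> [-8.62, -9.77, -10.92, -12.07, -13.22]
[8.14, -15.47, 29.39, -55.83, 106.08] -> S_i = 8.14*(-1.90)^i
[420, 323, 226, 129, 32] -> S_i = 420 + -97*i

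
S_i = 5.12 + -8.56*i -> [5.12, -3.44, -12.0, -20.56, -29.12]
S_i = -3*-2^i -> [-3, 6, -12, 24, -48]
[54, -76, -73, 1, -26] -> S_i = Random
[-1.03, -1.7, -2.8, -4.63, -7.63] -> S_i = -1.03*1.65^i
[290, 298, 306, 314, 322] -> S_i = 290 + 8*i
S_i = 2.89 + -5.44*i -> [2.89, -2.55, -7.99, -13.43, -18.87]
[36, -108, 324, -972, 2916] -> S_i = 36*-3^i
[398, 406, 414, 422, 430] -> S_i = 398 + 8*i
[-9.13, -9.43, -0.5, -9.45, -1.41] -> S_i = Random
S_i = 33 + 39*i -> [33, 72, 111, 150, 189]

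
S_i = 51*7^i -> [51, 357, 2499, 17493, 122451]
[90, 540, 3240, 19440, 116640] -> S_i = 90*6^i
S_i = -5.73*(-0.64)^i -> [-5.73, 3.67, -2.35, 1.5, -0.96]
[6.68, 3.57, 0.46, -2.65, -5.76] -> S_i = 6.68 + -3.11*i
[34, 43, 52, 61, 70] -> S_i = 34 + 9*i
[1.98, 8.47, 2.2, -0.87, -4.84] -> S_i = Random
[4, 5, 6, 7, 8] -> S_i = 4 + 1*i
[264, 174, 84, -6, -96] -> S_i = 264 + -90*i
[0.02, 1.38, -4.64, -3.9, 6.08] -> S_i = Random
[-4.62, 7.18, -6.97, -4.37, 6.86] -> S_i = Random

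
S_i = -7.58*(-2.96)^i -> [-7.58, 22.44, -66.41, 196.58, -581.88]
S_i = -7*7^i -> [-7, -49, -343, -2401, -16807]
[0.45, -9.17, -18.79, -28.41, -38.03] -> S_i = 0.45 + -9.62*i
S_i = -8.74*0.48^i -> [-8.74, -4.2, -2.01, -0.97, -0.46]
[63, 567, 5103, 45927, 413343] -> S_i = 63*9^i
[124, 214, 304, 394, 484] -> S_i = 124 + 90*i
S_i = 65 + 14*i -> [65, 79, 93, 107, 121]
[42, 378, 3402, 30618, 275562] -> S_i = 42*9^i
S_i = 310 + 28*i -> [310, 338, 366, 394, 422]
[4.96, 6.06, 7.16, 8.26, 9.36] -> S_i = 4.96 + 1.10*i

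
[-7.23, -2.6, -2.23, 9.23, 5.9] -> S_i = Random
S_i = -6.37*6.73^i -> [-6.37, -42.87, -288.52, -1941.71, -13067.72]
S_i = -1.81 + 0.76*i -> [-1.81, -1.05, -0.29, 0.47, 1.23]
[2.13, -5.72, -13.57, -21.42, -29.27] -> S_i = 2.13 + -7.85*i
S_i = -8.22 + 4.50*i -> [-8.22, -3.72, 0.78, 5.28, 9.78]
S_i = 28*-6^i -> [28, -168, 1008, -6048, 36288]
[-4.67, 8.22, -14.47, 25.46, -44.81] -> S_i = -4.67*(-1.76)^i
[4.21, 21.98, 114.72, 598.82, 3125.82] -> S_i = 4.21*5.22^i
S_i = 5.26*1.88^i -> [5.26, 9.89, 18.59, 34.95, 65.71]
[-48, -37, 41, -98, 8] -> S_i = Random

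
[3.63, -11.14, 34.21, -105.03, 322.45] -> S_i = 3.63*(-3.07)^i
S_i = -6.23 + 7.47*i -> [-6.23, 1.24, 8.71, 16.18, 23.65]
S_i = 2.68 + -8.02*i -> [2.68, -5.34, -13.36, -21.38, -29.4]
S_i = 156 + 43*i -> [156, 199, 242, 285, 328]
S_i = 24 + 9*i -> [24, 33, 42, 51, 60]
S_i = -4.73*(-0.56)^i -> [-4.73, 2.65, -1.48, 0.83, -0.47]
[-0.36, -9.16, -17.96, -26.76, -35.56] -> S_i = -0.36 + -8.80*i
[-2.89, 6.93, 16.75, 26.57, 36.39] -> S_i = -2.89 + 9.82*i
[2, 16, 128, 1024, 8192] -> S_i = 2*8^i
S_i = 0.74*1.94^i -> [0.74, 1.44, 2.79, 5.4, 10.48]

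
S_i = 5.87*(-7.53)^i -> [5.87, -44.2, 332.83, -2506.24, 18872.0]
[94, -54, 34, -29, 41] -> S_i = Random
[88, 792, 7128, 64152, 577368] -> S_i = 88*9^i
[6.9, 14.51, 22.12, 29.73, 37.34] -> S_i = 6.90 + 7.61*i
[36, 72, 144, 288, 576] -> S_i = 36*2^i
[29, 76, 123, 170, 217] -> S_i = 29 + 47*i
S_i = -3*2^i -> [-3, -6, -12, -24, -48]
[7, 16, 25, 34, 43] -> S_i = 7 + 9*i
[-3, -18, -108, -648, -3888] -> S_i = -3*6^i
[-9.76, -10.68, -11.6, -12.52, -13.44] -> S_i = -9.76 + -0.92*i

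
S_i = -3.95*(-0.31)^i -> [-3.95, 1.22, -0.38, 0.12, -0.04]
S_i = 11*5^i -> [11, 55, 275, 1375, 6875]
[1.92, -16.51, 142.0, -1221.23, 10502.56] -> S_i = 1.92*(-8.60)^i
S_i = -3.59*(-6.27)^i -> [-3.59, 22.51, -141.13, 884.91, -5548.36]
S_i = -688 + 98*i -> [-688, -590, -492, -394, -296]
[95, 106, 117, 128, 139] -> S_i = 95 + 11*i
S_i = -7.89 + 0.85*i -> [-7.89, -7.04, -6.19, -5.34, -4.49]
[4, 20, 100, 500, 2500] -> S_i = 4*5^i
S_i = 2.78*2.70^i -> [2.78, 7.51, 20.27, 54.72, 147.74]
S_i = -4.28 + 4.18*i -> [-4.28, -0.1, 4.08, 8.26, 12.44]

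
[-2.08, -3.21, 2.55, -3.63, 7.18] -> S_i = Random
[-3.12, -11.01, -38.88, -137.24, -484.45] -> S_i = -3.12*3.53^i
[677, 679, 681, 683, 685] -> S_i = 677 + 2*i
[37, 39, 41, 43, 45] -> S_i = 37 + 2*i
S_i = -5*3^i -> [-5, -15, -45, -135, -405]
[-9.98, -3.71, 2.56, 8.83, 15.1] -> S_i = -9.98 + 6.27*i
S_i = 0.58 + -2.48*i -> [0.58, -1.9, -4.38, -6.86, -9.34]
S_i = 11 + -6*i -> [11, 5, -1, -7, -13]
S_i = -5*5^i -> [-5, -25, -125, -625, -3125]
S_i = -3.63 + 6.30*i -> [-3.63, 2.67, 8.97, 15.27, 21.57]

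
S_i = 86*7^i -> [86, 602, 4214, 29498, 206486]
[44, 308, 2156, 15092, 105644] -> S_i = 44*7^i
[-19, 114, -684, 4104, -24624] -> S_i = -19*-6^i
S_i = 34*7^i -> [34, 238, 1666, 11662, 81634]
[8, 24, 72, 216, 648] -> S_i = 8*3^i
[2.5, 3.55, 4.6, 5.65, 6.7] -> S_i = 2.50 + 1.05*i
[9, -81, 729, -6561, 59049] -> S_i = 9*-9^i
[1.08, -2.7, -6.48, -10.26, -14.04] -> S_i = 1.08 + -3.78*i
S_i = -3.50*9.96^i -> [-3.5, -34.86, -347.21, -3458.17, -34443.35]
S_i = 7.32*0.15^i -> [7.32, 1.1, 0.16, 0.02, 0.0]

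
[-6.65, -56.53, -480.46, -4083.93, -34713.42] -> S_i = -6.65*8.50^i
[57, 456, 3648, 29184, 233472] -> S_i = 57*8^i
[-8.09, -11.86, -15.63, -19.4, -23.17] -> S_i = -8.09 + -3.77*i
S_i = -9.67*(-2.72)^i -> [-9.67, 26.3, -71.54, 194.6, -529.3]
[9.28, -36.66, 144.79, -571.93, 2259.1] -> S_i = 9.28*(-3.95)^i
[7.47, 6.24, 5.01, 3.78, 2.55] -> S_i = 7.47 + -1.23*i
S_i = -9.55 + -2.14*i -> [-9.55, -11.69, -13.83, -15.97, -18.11]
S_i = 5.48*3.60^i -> [5.48, 19.73, 71.02, 255.67, 920.43]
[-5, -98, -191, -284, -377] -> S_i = -5 + -93*i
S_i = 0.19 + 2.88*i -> [0.19, 3.07, 5.95, 8.83, 11.71]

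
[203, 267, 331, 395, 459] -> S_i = 203 + 64*i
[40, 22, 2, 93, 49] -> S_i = Random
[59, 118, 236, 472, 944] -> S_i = 59*2^i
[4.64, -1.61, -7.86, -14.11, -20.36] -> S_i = 4.64 + -6.25*i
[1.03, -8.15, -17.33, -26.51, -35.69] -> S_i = 1.03 + -9.18*i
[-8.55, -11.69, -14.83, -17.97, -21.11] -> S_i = -8.55 + -3.14*i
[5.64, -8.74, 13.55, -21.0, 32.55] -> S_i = 5.64*(-1.55)^i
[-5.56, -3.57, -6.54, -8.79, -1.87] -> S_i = Random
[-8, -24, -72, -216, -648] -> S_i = -8*3^i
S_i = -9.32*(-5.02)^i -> [-9.32, 46.79, -234.87, 1179.04, -5918.76]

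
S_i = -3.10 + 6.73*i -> [-3.1, 3.63, 10.36, 17.09, 23.82]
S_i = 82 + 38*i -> [82, 120, 158, 196, 234]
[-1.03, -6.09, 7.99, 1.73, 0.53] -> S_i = Random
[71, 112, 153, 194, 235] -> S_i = 71 + 41*i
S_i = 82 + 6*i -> [82, 88, 94, 100, 106]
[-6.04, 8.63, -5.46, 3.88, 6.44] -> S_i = Random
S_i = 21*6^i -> [21, 126, 756, 4536, 27216]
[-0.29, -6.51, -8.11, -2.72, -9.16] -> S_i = Random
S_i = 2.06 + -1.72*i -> [2.06, 0.34, -1.38, -3.1, -4.82]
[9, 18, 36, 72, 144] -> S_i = 9*2^i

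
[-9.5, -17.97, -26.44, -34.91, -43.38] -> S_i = -9.50 + -8.47*i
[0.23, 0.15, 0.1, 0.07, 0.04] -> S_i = 0.23*0.66^i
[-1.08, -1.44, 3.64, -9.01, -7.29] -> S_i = Random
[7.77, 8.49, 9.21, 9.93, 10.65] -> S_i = 7.77 + 0.72*i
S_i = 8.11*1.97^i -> [8.11, 15.98, 31.47, 62.0, 122.15]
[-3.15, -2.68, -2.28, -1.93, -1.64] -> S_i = -3.15*0.85^i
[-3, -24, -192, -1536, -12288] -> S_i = -3*8^i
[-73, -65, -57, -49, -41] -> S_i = -73 + 8*i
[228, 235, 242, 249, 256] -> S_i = 228 + 7*i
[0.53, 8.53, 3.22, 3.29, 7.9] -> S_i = Random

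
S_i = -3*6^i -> [-3, -18, -108, -648, -3888]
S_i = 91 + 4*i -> [91, 95, 99, 103, 107]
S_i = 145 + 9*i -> [145, 154, 163, 172, 181]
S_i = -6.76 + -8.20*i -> [-6.76, -14.96, -23.16, -31.36, -39.56]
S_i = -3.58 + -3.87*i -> [-3.58, -7.45, -11.32, -15.19, -19.06]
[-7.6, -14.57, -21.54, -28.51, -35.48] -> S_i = -7.60 + -6.97*i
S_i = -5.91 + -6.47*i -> [-5.91, -12.38, -18.85, -25.32, -31.79]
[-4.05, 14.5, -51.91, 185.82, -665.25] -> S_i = -4.05*(-3.58)^i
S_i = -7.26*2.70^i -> [-7.26, -19.6, -52.93, -142.9, -385.83]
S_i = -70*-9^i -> [-70, 630, -5670, 51030, -459270]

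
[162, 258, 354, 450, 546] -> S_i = 162 + 96*i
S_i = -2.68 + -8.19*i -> [-2.68, -10.87, -19.06, -27.25, -35.44]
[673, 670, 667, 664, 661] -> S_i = 673 + -3*i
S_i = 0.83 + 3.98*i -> [0.83, 4.81, 8.79, 12.77, 16.75]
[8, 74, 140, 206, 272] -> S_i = 8 + 66*i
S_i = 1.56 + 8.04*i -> [1.56, 9.6, 17.64, 25.68, 33.72]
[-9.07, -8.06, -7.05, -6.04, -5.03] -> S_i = -9.07 + 1.01*i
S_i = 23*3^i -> [23, 69, 207, 621, 1863]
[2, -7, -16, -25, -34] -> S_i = 2 + -9*i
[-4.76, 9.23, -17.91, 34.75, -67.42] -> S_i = -4.76*(-1.94)^i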